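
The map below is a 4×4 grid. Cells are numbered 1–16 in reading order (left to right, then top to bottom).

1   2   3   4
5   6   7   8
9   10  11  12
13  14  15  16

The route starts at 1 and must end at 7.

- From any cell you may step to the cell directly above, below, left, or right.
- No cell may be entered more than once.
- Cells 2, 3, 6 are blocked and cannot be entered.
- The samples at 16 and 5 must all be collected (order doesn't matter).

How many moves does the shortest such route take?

Any route passes through 16 and 5 in some order between 1 and 7. Summing Manhattan distances along each leg and taking the cheapest ordering (1 → 5 → 16 → 7) gives a lower bound of 1 + 5 + 3 = 9 moves.
A route of 9 moves achieves this: 1 → 5 → 9 → 13 → 14 → 15 → 16 → 12 → 8 → 7.
Since 9 matches the lower bound, it is optimal.

9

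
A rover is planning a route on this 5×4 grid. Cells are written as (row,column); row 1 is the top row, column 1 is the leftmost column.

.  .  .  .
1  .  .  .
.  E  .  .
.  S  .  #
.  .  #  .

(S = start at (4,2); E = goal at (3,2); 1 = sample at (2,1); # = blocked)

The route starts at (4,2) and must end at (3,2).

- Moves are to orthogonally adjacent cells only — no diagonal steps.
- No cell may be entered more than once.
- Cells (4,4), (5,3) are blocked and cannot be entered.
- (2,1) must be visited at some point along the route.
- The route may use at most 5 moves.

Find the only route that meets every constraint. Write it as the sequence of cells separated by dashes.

(4,2) - (4,1) - (3,1) - (2,1) - (2,2) - (3,2)

Any route must reach (2,1) and still end at (3,2) within 5 moves, so the order of the required stops is forced.
Route from (4,2): left 1 to (4,1), up 2 to (2,1), right 1 to (2,2), down 1 to (3,2) — 5 moves in all.
Check: all required cells visited; 5 ≤ 5 moves.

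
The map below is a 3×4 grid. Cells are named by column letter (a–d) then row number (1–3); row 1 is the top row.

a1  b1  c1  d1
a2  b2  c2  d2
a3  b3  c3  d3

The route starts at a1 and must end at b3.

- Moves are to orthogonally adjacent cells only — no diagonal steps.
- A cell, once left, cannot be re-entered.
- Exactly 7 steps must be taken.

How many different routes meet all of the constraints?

Need simple routes of exactly 7 moves from a1 to b3 (Manhattan distance 3, so 2 moves are spent on a detour and 2 undoing it).
Enumerating: a1 a2 b2 b1 c1 c2 c3 b3 | a1 a2 b2 c2 d2 d3 c3 b3 | a1 b1 b2 c2 d2 d3 c3 b3 | a1 b1 c1 c2 b2 a2 a3 b3 | a1 b1 c1 c2 d2 d3 c3 b3 | a1 b1 c1 d1 d2 d3 c3 b3 | a1 b1 c1 d1 d2 c2 c3 b3 | a1 b1 c1 d1 d2 c2 b2 b3.
That gives 8 routes.

8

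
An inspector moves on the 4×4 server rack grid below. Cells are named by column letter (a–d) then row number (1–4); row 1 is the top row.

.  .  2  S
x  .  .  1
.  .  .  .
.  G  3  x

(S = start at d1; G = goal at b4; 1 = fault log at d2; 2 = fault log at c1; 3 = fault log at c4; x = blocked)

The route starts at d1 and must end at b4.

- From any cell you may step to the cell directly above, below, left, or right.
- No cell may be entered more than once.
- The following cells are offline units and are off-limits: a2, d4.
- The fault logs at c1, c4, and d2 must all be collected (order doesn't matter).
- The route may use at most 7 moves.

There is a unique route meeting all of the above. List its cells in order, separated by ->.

d1 -> c1 -> c2 -> d2 -> d3 -> c3 -> c4 -> b4

The budget equals the shortest possible length, so every move has to be on a shortest route through the required cells.
Route from d1: left 1 to c1, down 1 to c2, right 1 to d2, down 1 to d3, left 1 to c3, down 1 to c4, left 1 to b4 — 7 moves in all.
Check: all required cells visited; 7 ≤ 7 moves.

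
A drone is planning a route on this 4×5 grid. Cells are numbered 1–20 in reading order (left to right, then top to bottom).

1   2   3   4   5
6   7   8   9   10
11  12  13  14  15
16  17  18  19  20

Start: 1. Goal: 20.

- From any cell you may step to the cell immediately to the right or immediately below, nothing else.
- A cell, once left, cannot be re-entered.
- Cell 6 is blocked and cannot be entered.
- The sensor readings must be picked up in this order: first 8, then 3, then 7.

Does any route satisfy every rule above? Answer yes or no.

3 lies above 8, so going from 8 to 3 would need an upward move — but moves only go right/down, so 8 cannot be visited before 3.

no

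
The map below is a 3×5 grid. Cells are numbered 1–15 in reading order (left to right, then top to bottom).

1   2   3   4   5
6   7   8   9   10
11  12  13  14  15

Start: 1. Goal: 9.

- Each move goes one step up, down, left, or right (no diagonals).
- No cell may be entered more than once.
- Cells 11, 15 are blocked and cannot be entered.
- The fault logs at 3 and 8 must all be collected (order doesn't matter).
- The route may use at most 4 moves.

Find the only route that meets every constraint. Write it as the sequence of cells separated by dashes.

1 - 2 - 3 - 8 - 9

The budget equals the shortest possible length, so every move has to be on a shortest route through the required cells.
Route from 1: right 2 to 3, down 1 to 8, right 1 to 9 — 4 moves in all.
Check: all required cells visited; 4 ≤ 4 moves.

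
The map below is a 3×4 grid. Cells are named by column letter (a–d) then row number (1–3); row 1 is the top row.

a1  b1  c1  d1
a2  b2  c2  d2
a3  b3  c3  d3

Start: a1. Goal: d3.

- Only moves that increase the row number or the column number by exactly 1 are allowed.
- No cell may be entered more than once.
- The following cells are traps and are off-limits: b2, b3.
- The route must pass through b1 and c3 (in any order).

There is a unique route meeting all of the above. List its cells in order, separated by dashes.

Moves only go right or down, so the column and row indices never decrease.
Route from a1: 2× right (reaching c1), 2× down (reaching c3), right to d3 — 5 moves in all.
Check: all required cells visited.

a1 - b1 - c1 - c2 - c3 - d3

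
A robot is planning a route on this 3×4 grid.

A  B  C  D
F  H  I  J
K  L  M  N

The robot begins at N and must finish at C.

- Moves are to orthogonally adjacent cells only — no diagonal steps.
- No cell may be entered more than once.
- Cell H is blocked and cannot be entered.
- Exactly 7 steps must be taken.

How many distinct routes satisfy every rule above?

1

Need simple routes of exactly 7 moves from N to C (Manhattan distance 3, so 2 moves are spent on a detour and 2 undoing it).
Enumerating: N M L K F A B C.
That gives 1 route.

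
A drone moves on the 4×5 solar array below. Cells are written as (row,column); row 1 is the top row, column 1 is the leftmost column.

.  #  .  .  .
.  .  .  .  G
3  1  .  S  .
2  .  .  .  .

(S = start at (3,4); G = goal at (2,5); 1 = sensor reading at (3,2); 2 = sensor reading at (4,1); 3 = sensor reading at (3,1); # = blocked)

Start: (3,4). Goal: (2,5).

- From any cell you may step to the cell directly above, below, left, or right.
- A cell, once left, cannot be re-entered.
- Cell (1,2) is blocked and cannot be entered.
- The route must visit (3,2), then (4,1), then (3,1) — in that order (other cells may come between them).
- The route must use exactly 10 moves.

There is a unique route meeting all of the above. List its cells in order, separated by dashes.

The waypoints must appear in the order (3,2), (4,1), (3,1), with no cell reused.
Route from (3,4): left 2 to (3,2), down 1 to (4,2), left 1 to (4,1), up 2 to (2,1), right 4 to (2,5) — 10 moves in all.
Check: order respected (1 at step 2, 2 at step 4, 3 at step 5); 10 moves as required.

(3,4) - (3,3) - (3,2) - (4,2) - (4,1) - (3,1) - (2,1) - (2,2) - (2,3) - (2,4) - (2,5)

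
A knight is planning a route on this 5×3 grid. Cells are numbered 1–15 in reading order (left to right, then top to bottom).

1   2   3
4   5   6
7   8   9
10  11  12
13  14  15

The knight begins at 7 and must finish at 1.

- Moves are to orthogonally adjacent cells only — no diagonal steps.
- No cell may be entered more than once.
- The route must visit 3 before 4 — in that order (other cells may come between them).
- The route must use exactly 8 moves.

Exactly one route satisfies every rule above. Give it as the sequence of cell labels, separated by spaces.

The waypoints must appear in the order 3, 4, with no cell reused.
Route from 7: 2× right (reaching 9), 2× up (reaching 3), left to 2, down to 5, left to 4, up to 1 — 8 moves in all.
Check: order respected (3 at step 4, 4 at step 7); 8 moves as required.

7 8 9 6 3 2 5 4 1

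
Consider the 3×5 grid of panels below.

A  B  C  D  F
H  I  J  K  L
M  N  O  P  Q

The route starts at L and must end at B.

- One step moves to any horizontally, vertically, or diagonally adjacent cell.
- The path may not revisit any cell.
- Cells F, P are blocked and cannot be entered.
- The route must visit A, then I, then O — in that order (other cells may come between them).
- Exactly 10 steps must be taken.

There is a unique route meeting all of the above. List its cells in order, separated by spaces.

The waypoints must appear in the order A, I, O, with no cell reused.
Route from L: up-left 1 to D, down-left 2 to N, up-left 1 to H, up 1 to A, down-right 2 to O, up-right 1 to K, up-left 1 to C, left 1 to B — 10 moves in all.
Check: order respected (A at step 5, I at step 6, O at step 7); 10 moves as required.

L D J N H A I O K C B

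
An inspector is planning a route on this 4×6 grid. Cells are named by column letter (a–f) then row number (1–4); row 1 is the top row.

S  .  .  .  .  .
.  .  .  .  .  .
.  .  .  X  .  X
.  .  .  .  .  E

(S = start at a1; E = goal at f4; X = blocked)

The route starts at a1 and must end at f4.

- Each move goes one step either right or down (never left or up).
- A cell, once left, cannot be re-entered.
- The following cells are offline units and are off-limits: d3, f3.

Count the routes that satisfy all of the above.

15

A right/down-only route from a1 to f4 makes exactly 3 down-moves and 5 right-moves in some order.
With no other constraints that would be C(8,3) = 56 routes.
Subtract routes through each blocked cell (inclusion–exclusion for overlaps): − through d3: 30 − through f3: 21 + through d3&f3: 10 → 15.
That gives 15 routes.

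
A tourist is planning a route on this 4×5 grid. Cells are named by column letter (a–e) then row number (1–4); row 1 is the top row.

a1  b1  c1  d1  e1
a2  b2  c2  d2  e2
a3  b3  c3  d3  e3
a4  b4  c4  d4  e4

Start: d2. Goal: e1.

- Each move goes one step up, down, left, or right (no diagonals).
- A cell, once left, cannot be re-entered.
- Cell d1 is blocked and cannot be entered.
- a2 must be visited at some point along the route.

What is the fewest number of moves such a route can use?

Any route passes through a2 somewhere between d2 and e1. Summing Manhattan distances along the two legs (d2 → a2 → e1) gives a lower bound of 3 + 5 = 8 moves.
The shortest route satisfying every rule uses 10 moves: d2 → c2 → b2 → a2 → a3 → b3 → c3 → d3 → e3 → e2 → e1.
The bound of 8 isn't tight here; checking systematically, no route of length 8 through 9 satisfies every constraint, so 10 is the minimum.

10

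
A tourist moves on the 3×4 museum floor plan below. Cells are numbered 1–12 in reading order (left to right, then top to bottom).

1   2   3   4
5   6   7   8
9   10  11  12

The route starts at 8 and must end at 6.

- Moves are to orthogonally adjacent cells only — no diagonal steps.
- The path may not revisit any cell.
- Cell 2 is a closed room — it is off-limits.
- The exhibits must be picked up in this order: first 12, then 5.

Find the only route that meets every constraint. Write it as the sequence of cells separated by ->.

The waypoints must appear in the order 12, 5, with no cell reused.
Route from 8: down 1 to 12, left 3 to 9, up 1 to 5, right 1 to 6 — 6 moves in all.
Check: order respected (12 at step 1, 5 at step 5).

8 -> 12 -> 11 -> 10 -> 9 -> 5 -> 6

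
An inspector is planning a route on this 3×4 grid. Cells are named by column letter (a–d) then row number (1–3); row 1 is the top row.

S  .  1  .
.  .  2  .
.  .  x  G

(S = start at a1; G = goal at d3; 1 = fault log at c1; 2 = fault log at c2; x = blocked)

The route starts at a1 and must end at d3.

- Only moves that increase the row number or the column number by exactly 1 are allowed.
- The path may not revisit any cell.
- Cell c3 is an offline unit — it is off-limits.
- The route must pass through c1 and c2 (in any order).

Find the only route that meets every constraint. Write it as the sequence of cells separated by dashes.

Moves only go right or down, so the column and row indices never decrease.
Route from a1: right 2 to c1, down 1 to c2, right 1 to d2, down 1 to d3 — 5 moves in all.
Check: all required cells visited.

a1 - b1 - c1 - c2 - d2 - d3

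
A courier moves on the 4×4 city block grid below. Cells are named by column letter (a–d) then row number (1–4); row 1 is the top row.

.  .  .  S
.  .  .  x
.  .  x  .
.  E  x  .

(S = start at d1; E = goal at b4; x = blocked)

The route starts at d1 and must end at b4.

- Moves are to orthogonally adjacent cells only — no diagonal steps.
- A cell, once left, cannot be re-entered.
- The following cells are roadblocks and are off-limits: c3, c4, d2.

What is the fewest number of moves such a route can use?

The Manhattan distance from d1 to b4 is |1−4| + |4−2| = 5, so at least 5 moves are needed.
A route of 5 moves achieves this: d1 → c1 → c2 → b2 → b3 → b4.
Since 5 matches the lower bound, it is optimal.

5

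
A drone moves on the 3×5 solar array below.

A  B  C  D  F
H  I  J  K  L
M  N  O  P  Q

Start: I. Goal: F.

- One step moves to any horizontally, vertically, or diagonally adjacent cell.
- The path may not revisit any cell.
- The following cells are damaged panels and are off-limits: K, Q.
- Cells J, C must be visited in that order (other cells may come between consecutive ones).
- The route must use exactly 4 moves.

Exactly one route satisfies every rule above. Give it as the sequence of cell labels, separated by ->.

I -> J -> C -> D -> F

The waypoints must appear in the order J, C, with no cell reused.
Route from I: right to J, up to C, 2× right (reaching F) — 4 moves in all.
Check: order respected (J at step 1, C at step 2); 4 moves as required.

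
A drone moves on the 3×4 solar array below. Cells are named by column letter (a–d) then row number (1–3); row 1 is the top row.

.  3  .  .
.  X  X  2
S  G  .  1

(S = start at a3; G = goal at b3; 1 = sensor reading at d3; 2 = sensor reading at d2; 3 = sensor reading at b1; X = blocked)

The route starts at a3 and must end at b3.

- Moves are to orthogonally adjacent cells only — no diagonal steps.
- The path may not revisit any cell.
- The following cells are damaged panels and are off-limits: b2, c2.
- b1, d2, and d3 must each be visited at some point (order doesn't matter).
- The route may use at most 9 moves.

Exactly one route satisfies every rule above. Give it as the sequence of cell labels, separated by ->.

a3 -> a2 -> a1 -> b1 -> c1 -> d1 -> d2 -> d3 -> c3 -> b3

The budget equals the shortest possible length, so every move has to be on a shortest route through the required cells.
Route from a3: up 2 to a1, right 3 to d1, down 2 to d3, left 2 to b3 — 9 moves in all.
Check: all required cells visited; 9 ≤ 9 moves.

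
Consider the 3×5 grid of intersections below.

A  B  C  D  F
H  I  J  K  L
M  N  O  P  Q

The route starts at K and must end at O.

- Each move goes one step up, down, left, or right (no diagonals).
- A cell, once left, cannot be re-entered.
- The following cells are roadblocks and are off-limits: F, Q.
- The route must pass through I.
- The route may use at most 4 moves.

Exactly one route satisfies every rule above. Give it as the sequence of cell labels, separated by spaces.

The 4-move cap with required stops at I leaves no slack for detours.
Route from K: 2× left (reaching I), down to N, right to O — 4 moves in all.
Check: all required cells visited; 4 ≤ 4 moves.

K J I N O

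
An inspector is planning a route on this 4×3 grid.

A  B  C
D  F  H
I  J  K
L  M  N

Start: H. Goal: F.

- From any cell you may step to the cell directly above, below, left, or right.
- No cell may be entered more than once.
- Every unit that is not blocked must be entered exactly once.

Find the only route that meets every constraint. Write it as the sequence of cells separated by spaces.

Need to visit all 12 open cells exactly once, starting at H and ending at F.
Cell L has only two open neighbours (I and M), so the path must pass straight through it: one of those is the cell it's entered from and the other is where it exits.
Route from H: up 1 to C, left 2 to A, down 3 to L, right 2 to N, up 1 to K, left 1 to J, up 1 to F — 11 moves in all.
Check: all 12 open cells covered.

H C B A D I L M N K J F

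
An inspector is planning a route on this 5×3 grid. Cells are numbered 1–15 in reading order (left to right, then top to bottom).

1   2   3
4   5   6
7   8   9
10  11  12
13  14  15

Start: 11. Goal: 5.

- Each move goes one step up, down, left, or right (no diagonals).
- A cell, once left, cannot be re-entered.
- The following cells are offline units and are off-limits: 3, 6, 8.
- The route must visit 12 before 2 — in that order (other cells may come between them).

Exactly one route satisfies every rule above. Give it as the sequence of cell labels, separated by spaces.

The waypoints must appear in the order 12, 2, with no cell reused.
Route from 11: right 1 to 12, down 1 to 15, left 2 to 13, up 4 to 1, right 1 to 2, down 1 to 5 — 10 moves in all.
Check: order respected (12 at step 1, 2 at step 9).

11 12 15 14 13 10 7 4 1 2 5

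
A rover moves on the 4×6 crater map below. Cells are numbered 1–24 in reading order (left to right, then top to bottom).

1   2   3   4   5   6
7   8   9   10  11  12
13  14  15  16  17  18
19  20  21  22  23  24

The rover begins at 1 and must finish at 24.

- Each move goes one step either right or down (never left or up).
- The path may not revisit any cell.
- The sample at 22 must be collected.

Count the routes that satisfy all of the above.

20

A right/down-only route from 1 to 24 makes exactly 3 down-moves and 5 right-moves in some order.
With no other constraints that would be C(8,3) = 56 routes.
Split at 22 and multiply the segment counts: 1→22: 20; 22→24: 1; product = 20.
That gives 20 routes.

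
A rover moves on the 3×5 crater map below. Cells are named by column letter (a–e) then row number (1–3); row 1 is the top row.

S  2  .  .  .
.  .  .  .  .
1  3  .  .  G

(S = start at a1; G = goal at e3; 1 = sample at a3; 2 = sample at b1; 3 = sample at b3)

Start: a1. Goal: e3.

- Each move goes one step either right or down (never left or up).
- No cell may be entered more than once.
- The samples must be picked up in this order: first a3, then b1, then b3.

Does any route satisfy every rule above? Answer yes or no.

b1 lies above a3, so going from a3 to b1 would need an upward move — but moves only go right/down, so a3 cannot be visited before b1.

no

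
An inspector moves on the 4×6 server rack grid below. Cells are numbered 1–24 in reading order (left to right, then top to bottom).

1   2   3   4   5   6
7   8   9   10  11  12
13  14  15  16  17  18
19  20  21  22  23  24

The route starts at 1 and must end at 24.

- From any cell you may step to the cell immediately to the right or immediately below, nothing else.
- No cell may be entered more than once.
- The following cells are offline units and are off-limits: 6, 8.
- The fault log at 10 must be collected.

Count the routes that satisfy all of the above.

12

A right/down-only route from 1 to 24 makes exactly 3 down-moves and 5 right-moves in some order.
With no other constraints that would be C(8,3) = 56 routes.
Split at 10 and multiply the segment counts (each segment already excludes blocked cells): 1→10: 2; 10→24: 6; product = 12.
That gives 12 routes.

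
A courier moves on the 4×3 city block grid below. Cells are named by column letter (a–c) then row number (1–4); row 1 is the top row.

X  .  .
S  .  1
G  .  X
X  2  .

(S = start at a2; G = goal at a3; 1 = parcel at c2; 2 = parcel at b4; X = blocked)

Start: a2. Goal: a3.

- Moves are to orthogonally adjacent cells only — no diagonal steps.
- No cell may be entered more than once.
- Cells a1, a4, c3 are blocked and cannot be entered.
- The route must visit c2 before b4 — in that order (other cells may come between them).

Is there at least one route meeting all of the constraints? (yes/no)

Even ignoring the required order, no revisit-free route from a2 to a3 manages to pass through all of c2 and b4: branching out from a2, every path either misses one of them or, having collected them, can no longer reach a3 without re-entering a cell.

no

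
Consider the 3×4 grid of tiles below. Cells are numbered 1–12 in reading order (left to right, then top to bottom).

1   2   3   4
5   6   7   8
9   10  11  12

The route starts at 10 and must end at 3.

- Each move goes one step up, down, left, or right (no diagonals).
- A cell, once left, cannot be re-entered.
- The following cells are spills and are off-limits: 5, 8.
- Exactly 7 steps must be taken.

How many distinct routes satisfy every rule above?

0

Need simple routes of exactly 7 moves from 10 to 3 (Manhattan distance 3, so 2 moves are spent on a detour and 2 undoing it).
No route satisfies every constraint, so the count is 0.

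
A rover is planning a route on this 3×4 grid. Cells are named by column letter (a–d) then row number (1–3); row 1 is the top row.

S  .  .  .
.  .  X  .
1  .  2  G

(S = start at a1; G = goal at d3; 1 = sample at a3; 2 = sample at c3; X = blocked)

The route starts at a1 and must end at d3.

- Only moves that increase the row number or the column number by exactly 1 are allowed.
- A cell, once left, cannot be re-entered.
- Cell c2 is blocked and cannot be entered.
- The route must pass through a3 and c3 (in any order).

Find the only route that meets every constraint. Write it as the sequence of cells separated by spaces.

a1 a2 a3 b3 c3 d3

Moves only go right or down, so the column and row indices never decrease.
Route from a1: down 2 to a3, right 3 to d3 — 5 moves in all.
Check: all required cells visited.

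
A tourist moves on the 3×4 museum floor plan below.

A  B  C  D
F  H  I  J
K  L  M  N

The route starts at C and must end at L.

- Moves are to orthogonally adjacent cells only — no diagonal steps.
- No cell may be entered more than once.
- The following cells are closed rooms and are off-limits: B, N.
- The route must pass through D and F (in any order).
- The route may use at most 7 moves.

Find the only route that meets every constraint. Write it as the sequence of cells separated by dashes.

C - D - J - I - H - F - K - L

The 7-move cap with required stops at D, F leaves no slack for detours.
Route from C: right 1 to D, down 1 to J, left 3 to F, down 1 to K, right 1 to L — 7 moves in all.
Check: all required cells visited; 7 ≤ 7 moves.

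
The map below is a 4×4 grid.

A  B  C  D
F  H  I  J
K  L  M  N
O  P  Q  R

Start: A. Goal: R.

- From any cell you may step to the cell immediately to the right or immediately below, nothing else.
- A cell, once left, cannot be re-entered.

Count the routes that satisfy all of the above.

20

A right/down-only route from A to R makes exactly 3 down-moves and 3 right-moves in some order.
With no other constraints that would be C(6,3) = 20 routes.
That gives 20 routes.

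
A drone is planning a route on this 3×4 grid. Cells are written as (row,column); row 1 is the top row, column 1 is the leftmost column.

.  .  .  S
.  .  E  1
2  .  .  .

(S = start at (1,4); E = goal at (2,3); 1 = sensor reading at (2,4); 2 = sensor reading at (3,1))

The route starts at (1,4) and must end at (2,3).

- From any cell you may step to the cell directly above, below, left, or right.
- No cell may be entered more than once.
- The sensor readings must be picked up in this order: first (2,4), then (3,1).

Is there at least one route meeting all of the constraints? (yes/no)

One route that works: (1,4) → (2,4) → (3,4) → (3,3) → (3,2) → (3,1) → (2,1) → (2,2) → (2,3).

yes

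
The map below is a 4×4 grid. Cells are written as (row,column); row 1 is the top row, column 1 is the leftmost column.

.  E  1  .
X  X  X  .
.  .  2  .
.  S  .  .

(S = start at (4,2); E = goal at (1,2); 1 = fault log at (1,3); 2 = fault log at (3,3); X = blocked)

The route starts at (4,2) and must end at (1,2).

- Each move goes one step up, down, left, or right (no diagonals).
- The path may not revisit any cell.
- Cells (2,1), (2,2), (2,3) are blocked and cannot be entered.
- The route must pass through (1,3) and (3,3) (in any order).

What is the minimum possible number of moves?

Any route passes through (1,3) and (3,3) in some order between (4,2) and (1,2). Summing Manhattan distances along each leg and taking the cheapest ordering ((4,2) → (3,3) → (1,3) → (1,2)) gives a lower bound of 2 + 2 + 1 = 5 moves.
That bound ignores the blocked cells. Measuring each leg by the fewest moves that actually steer around them ((4,2)→(3,3): 2; (3,3)→(1,3): 4; (1,3)→(1,2): 1) raises the lower bound to 7.
A route of 7 moves exists: (4,2) → (3,2) → (3,3) → (3,4) → (2,4) → (1,4) → (1,3) → (1,2).
Since 7 matches that lower bound, it is optimal.

7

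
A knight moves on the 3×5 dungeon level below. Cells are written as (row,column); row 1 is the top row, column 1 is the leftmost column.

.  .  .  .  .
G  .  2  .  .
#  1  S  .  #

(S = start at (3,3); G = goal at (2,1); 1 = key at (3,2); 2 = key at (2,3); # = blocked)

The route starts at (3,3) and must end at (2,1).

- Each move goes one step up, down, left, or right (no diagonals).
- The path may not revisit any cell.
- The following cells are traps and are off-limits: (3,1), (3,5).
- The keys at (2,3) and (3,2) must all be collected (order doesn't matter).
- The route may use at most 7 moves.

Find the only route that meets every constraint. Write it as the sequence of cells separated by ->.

(3,3) -> (3,2) -> (2,2) -> (2,3) -> (1,3) -> (1,2) -> (1,1) -> (2,1)

The budget equals the shortest possible length, so every move has to be on a shortest route through the required cells.
Route from (3,3): left to (3,2), up to (2,2), right to (2,3), up to (1,3), 2× left (reaching (1,1)), down to (2,1) — 7 moves in all.
Check: all required cells visited; 7 ≤ 7 moves.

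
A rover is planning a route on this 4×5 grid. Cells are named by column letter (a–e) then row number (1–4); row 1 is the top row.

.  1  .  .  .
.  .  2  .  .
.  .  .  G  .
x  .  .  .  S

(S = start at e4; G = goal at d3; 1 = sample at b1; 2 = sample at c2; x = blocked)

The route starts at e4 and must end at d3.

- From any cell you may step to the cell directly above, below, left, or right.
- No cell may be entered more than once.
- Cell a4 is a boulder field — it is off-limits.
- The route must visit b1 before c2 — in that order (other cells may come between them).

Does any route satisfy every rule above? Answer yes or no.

One route that works: e4 → e3 → e2 → e1 → d1 → c1 → b1 → b2 → c2 → c3 → d3.

yes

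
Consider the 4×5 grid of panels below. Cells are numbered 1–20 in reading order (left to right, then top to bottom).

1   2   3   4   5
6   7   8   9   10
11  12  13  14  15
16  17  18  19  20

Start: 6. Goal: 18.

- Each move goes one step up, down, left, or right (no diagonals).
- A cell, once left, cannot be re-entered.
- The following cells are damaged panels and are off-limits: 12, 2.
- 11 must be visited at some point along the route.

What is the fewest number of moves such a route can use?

Any route passes through 11 somewhere between 6 and 18. Summing Manhattan distances along the two legs (6 → 11 → 18) gives a lower bound of 1 + 3 = 4 moves.
A route of 4 moves achieves this: 6 → 11 → 16 → 17 → 18.
Since 4 matches the lower bound, it is optimal.

4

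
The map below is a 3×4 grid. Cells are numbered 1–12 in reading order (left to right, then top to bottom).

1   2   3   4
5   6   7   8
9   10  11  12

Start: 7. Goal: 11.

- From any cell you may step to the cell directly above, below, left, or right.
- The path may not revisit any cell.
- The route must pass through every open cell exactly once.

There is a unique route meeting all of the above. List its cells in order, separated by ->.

7 -> 6 -> 10 -> 9 -> 5 -> 1 -> 2 -> 3 -> 4 -> 8 -> 12 -> 11

Need to visit all 12 open cells exactly once, starting at 7 and ending at 11.
Cell 9 has only two open neighbours (5 and 10), so the path must pass straight through it: one of those is the cell it's entered from and the other is where it exits.
Route from 7: left 1 to 6, down 1 to 10, left 1 to 9, up 2 to 1, right 3 to 4, down 2 to 12, left 1 to 11 — 11 moves in all.
Check: all 12 open cells covered.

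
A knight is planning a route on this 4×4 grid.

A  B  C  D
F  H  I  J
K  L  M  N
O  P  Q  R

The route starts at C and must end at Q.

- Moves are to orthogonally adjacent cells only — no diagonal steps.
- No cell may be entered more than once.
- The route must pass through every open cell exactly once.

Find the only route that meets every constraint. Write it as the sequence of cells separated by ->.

Need to visit all 16 open cells exactly once, starting at C and ending at Q.
Route from C: right to D, down to J, 2× left (reaching H), up to B, left to A, 3× down (reaching O), right to P, up to L, 2× right (reaching N), down to R, left to Q — 15 moves in all.
Check: all 16 open cells covered.

C -> D -> J -> I -> H -> B -> A -> F -> K -> O -> P -> L -> M -> N -> R -> Q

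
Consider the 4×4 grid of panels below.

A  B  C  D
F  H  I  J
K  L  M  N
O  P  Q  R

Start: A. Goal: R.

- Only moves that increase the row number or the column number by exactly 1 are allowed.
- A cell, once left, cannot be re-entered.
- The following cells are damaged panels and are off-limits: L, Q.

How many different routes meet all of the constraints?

A right/down-only route from A to R makes exactly 3 down-moves and 3 right-moves in some order.
With no other constraints that would be C(6,3) = 20 routes.
Subtract routes through each blocked cell (inclusion–exclusion for overlaps): − through L: 9 − through Q: 10 + through L&Q: 6 → 7.
That gives 7 routes.

7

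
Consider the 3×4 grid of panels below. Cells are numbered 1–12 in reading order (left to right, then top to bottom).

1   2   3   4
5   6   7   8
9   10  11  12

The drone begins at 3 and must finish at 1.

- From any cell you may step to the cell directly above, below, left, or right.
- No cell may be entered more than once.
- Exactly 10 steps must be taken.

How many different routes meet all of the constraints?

Need simple routes of exactly 10 moves from 3 to 1 (Manhattan distance 2, so 4 moves are spent on a detour and 4 undoing it).
Enumerating: 3 7 8 12 11 10 9 5 6 2 1 | 3 2 6 7 8 12 11 10 9 5 1 | 3 4 8 12 11 7 6 10 9 5 1 | 3 4 8 12 11 10 9 5 6 2 1 | 3 4 8 7 11 10 9 5 6 2 1.
That gives 5 routes.

5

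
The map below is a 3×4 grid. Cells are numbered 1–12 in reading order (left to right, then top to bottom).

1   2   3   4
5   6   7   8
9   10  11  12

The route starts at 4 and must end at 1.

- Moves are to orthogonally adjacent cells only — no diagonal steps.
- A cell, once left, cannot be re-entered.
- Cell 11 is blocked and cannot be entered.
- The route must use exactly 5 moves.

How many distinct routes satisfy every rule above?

6

Need simple routes of exactly 5 moves from 4 to 1 (Manhattan distance 3, so 1 moves are spent on a detour and 1 undoing it).
Enumerating: 4 8 7 3 2 1 | 4 8 7 6 2 1 | 4 8 7 6 5 1 | 4 3 7 6 2 1 | 4 3 7 6 5 1 | 4 3 2 6 5 1.
That gives 6 routes.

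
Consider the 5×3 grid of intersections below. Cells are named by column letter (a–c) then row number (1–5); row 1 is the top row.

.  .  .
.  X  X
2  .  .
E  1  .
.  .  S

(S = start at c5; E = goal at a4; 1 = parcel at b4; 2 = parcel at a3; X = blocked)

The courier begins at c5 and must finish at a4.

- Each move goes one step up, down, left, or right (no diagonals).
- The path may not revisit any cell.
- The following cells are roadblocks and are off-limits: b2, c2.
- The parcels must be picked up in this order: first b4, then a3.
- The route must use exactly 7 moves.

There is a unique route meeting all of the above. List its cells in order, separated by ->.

c5 -> b5 -> b4 -> c4 -> c3 -> b3 -> a3 -> a4

The waypoints must appear in the order b4, a3, with no cell reused.
Route from c5: left to b5, up to b4, right to c4, up to c3, 2× left (reaching a3), down to a4 — 7 moves in all.
Check: order respected (1 at step 2, 2 at step 6); 7 moves as required.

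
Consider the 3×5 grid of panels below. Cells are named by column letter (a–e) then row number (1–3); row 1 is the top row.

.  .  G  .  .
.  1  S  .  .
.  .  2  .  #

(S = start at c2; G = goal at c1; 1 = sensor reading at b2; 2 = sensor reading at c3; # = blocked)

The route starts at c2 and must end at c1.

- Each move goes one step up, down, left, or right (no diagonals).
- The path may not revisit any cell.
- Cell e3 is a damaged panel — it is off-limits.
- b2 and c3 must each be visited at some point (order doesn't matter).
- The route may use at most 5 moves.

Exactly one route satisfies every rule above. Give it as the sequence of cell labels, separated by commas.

c2, c3, b3, b2, b1, c1

The budget equals the shortest possible length, so every move has to be on a shortest route through the required cells.
Route from c2: down to c3, left to b3, 2× up (reaching b1), right to c1 — 5 moves in all.
Check: all required cells visited; 5 ≤ 5 moves.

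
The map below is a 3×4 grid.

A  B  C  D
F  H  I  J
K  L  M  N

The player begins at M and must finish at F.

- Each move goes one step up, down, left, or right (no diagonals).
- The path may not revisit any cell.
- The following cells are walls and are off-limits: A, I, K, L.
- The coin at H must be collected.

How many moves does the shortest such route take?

Any route passes through H somewhere between M and F. Summing Manhattan distances along the two legs (M → H → F) gives a lower bound of 2 + 1 = 3 moves.
That bound ignores the blocked cells. Measuring each leg by the fewest moves that actually steer around them (M→H: 6; H→F: 1) raises the lower bound to 7.
A route of 7 moves exists: M → N → J → D → C → B → H → F.
Since 7 matches that lower bound, it is optimal.

7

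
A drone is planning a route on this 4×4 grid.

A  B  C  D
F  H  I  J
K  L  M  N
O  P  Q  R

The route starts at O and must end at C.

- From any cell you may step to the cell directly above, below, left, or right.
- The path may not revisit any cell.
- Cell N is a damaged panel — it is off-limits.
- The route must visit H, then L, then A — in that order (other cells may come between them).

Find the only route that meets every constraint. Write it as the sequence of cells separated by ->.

O -> P -> Q -> M -> I -> H -> L -> K -> F -> A -> B -> C

The waypoints must appear in the order H, L, A, with no cell reused.
Route from O: 2× right (reaching Q), 2× up (reaching I), left to H, down to L, left to K, 2× up (reaching A), 2× right (reaching C) — 11 moves in all.
Check: order respected (H at step 5, L at step 6, A at step 9).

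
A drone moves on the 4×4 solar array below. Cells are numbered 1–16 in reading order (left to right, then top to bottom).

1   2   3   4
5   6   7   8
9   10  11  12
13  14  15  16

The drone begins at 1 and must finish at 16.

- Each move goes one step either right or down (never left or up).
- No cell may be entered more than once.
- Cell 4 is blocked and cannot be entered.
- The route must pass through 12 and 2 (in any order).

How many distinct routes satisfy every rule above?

A right/down-only route from 1 to 16 makes exactly 3 down-moves and 3 right-moves in some order.
With no other constraints that would be C(6,3) = 20 routes.
A monotone route can only reach the required cells in the order 2, 12, so split there and multiply the segment counts (each segment already excludes blocked cells): 1→2: 1; 2→12: 5; 12→16: 1; product = 5.
That gives 5 routes.

5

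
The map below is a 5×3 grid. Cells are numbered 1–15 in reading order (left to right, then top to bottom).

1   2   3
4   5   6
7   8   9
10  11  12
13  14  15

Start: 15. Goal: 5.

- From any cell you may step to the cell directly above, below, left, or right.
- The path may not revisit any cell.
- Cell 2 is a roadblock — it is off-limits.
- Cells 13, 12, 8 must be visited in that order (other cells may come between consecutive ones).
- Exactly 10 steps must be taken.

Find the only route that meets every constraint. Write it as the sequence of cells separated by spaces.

The waypoints must appear in the order 13, 12, 8, with no cell reused.
Route from 15: left 2 to 13, up 1 to 10, right 2 to 12, up 1 to 9, left 2 to 7, up 1 to 4, right 1 to 5 — 10 moves in all.
Check: order respected (13 at step 2, 12 at step 5, 8 at step 7); 10 moves as required.

15 14 13 10 11 12 9 8 7 4 5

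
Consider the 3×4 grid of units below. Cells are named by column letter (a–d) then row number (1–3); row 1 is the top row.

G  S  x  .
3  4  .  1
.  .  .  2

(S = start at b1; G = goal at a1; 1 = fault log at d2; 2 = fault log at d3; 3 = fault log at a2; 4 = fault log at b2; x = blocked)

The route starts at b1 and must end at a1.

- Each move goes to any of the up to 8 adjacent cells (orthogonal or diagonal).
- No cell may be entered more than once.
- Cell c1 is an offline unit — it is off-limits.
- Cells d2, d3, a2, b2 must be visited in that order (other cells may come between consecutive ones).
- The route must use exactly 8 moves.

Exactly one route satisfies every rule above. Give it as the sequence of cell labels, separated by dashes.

The waypoints must appear in the order d2, d3, a2, b2, with no cell reused.
Route from b1: down-right 1 to c2, right 1 to d2, down 1 to d3, left 2 to b3, up-left 1 to a2, right 1 to b2, up-left 1 to a1 — 8 moves in all.
Check: order respected (1 at step 2, 2 at step 3, 3 at step 6, 4 at step 7); 8 moves as required.

b1 - c2 - d2 - d3 - c3 - b3 - a2 - b2 - a1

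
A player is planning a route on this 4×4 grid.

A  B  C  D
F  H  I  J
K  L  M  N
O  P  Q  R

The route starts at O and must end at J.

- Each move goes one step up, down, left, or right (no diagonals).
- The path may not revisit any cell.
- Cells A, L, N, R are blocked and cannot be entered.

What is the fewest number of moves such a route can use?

5

The Manhattan distance from O to J is |4−2| + |1−4| = 5, so at least 5 moves are needed.
A route of 5 moves achieves this: O → K → F → H → I → J.
Since 5 matches the lower bound, it is optimal.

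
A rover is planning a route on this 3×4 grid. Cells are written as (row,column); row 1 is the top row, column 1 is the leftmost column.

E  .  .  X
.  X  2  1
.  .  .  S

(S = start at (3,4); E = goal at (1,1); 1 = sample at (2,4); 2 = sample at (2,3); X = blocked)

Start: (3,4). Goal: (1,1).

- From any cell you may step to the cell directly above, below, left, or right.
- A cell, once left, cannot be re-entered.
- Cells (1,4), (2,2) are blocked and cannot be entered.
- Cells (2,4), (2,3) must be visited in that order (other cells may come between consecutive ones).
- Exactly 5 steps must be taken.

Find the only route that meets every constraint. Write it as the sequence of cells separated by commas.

(3,4), (2,4), (2,3), (1,3), (1,2), (1,1)

The waypoints must appear in the order (2,4), (2,3), with no cell reused.
Route from (3,4): up 1 to (2,4), left 1 to (2,3), up 1 to (1,3), left 2 to (1,1) — 5 moves in all.
Check: order respected (1 at step 1, 2 at step 2); 5 moves as required.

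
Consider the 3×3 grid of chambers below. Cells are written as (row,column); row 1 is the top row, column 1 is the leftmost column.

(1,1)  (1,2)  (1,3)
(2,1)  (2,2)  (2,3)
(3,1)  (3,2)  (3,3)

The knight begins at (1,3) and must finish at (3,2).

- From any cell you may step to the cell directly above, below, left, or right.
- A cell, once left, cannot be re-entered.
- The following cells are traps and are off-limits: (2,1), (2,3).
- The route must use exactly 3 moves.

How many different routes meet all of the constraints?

Need simple routes of exactly 3 moves from (1,3) to (3,2) (Manhattan distance 3, so 0 moves are spent on a detour and 0 undoing it).
Enumerating: (1,3) (1,2) (2,2) (3,2).
That gives 1 route.

1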